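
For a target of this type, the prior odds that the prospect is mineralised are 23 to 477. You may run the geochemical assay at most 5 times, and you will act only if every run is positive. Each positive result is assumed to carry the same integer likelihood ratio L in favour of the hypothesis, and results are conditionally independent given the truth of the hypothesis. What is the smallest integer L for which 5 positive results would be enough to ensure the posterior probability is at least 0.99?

5

Prior odds = 23/477.
Target odds = 0.99/0.01 = 99.
Need L⁵ ≥ 99 ÷ (23/477) = 47223/23.
4⁵ = 1024 < 47223/23 ≤ 3125 = 5⁵, so L = 5.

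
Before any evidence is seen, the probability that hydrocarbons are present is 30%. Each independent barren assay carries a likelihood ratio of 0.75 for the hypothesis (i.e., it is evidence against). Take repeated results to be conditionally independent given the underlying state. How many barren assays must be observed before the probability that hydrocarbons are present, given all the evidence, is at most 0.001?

22

Prior odds = 0.3/0.7 = 3/7.
Likelihood ratio per barren assay = 0.75.
Target posterior odds = 0.001/0.999 = 1/999.
Need (3/7) × 0.75ⁿ ≤ 1/999, i.e. 0.75ⁿ ≤ 7/2997.
0.75²¹ ≈0.00237841 is still above 7/2997 but 0.75²² ≈0.00178381 is at or below it, so n = 22.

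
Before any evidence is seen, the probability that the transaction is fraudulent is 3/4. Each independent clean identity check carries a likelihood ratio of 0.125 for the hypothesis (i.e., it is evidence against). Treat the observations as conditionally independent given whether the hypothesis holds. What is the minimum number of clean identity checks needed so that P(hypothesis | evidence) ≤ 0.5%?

Prior odds = 0.75/0.25 = 3.
Likelihood ratio per clean identity check = 0.125.
Target odds: 0.005 ÷ 0.995 = 1/199.
Need 3 × 0.125ⁿ ≤ 1/199, i.e. 0.125ⁿ ≤ 1/597.
0.125³ = 0.001953125 is still above 1/597 but 0.125⁴ = 1/4096 is at or below it, so n = 4.

4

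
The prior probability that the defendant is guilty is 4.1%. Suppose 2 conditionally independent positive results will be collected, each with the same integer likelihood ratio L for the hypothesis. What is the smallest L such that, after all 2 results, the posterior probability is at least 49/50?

34

Prior odds = 0.041/0.959 = 41/959.
Target odds = 0.98/0.02 = 49.
Need L² ≥ 49 ÷ (41/959) = 46991/41.
33² = 1089 < 46991/41 ≤ 1156 = 34², so L = 34.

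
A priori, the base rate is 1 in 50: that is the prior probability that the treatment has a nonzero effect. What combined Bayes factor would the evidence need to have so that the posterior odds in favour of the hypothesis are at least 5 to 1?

Prior odds = 0.02/0.98 = 1/49.
Target odds = 5.
Required Bayes factor = 5 ÷ (1/49) = 245.

245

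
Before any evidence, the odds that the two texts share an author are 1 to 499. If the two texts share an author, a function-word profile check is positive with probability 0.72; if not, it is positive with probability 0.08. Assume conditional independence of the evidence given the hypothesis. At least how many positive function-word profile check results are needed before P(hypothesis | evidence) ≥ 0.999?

Prior odds = 1/499.
Likelihood ratio of a positive = 0.72/0.08 = 9.
Target odds: 0.999 ÷ 0.001 = 999.
Require 9ⁿ ≥ 999 ÷ (1/499) = 498501.
9⁵ = 59049 falls short of 498501 but 9⁶ = 531441 reaches it, so n = 6.

6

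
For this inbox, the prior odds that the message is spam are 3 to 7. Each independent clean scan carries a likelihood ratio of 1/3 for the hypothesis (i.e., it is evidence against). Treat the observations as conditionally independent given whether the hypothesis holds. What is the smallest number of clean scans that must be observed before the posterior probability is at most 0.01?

Prior odds = 3/7.
Likelihood ratio per clean scan = 1/3.
Target odds: 0.01 ÷ 0.99 = 1/99.
Need (3/7) × (1/3)ⁿ ≤ 1/99, i.e. (1/3)ⁿ ≤ 7/297.
(1/3)³ = 1/27 is still above 7/297 but (1/3)⁴ = 1/81 is at or below it, so n = 4.

4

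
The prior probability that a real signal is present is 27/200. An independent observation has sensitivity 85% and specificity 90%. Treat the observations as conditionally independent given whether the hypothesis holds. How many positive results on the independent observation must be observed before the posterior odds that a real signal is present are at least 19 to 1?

3

Prior odds = 0.135/0.865 = 27/173.
False-positive rate = 1 − 0.9 = 0.1; likelihood ratio of a positive = 0.85/0.1 = 8.5.
Target odds = 19.
Need (27/173) × 8.5ⁿ ≥ 19, i.e. 8.5ⁿ ≥ 3287/27.
8.5² = 72.25 falls short of 3287/27 but 8.5³ = 614.125 reaches it, so n = 3.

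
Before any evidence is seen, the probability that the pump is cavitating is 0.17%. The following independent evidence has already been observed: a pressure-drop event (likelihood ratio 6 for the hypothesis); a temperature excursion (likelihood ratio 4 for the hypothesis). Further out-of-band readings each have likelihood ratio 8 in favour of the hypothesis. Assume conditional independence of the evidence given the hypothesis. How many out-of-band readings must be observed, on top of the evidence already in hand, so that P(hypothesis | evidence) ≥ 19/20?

3

Prior odds = 0.0017/0.9983 = 17/9983.
Combined Bayes factor of the evidence already in hand = 6 × 4 = 24.
Odds after that evidence = (17/9983) × 24 = 408/9983.
Target odds = 0.95/0.05 = 19.
Need 8ⁿ ≥ 19 ÷ (408/9983) = 189677/408.
8² = 64 falls short of 189677/408 but 8³ = 512 reaches it, so n = 3.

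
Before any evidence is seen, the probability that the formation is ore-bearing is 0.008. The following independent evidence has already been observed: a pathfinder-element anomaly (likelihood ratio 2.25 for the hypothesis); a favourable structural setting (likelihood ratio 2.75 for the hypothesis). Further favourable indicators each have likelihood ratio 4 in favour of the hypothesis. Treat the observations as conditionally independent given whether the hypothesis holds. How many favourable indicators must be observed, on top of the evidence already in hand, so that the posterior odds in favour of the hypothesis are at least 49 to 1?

Prior odds = 0.008/0.992 = 1/124.
Combined Bayes factor of the evidence already in hand = 2.25 × 2.75 = 6.1875.
Odds after that evidence = (1/124) × 6.1875 = 99/1984.
Target odds = 49.
Need 4ⁿ ≥ 49 ÷ (99/1984) = 97216/99.
4⁴ = 256 falls short of 97216/99 but 4⁵ = 1024 reaches it, so n = 5.

5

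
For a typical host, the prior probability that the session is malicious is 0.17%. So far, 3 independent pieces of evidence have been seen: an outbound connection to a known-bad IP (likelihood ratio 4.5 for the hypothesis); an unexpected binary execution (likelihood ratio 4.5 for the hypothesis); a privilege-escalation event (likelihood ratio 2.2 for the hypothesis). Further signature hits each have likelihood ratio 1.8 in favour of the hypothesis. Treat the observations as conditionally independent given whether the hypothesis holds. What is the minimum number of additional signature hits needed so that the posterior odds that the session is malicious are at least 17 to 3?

8

Prior odds = 0.0017/0.9983 = 17/9983.
Combined Bayes factor of the evidence already in hand = 4.5 × 4.5 × 2.2 = 44.55.
Odds after that evidence = (17/9983) × 44.55 = 15147/199660.
Target odds = 17/3.
Need 1.8ⁿ ≥ 17/3 ÷ (15147/199660) = 199660/2673.
1.8⁷ = 4782969/78125 falls short of 199660/2673 but 1.8⁸ = 43046721/390625 reaches it, so n = 8.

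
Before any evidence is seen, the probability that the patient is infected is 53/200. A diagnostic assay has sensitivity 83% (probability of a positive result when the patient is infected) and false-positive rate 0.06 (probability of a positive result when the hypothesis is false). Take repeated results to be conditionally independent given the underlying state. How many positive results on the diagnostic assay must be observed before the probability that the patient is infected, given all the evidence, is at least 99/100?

Prior odds = 0.265/0.735 = 53/147.
Likelihood ratio of a positive result = 0.83/0.06 = 83/6.
Target odds: 0.99 ÷ 0.01 = 99.
Require (83/6)ⁿ ≥ 99 ÷ (53/147) = 14553/53.
(83/6)² = 6889/36 falls short of 14553/53 but (83/6)³ = 571787/216 reaches it, so n = 3.

3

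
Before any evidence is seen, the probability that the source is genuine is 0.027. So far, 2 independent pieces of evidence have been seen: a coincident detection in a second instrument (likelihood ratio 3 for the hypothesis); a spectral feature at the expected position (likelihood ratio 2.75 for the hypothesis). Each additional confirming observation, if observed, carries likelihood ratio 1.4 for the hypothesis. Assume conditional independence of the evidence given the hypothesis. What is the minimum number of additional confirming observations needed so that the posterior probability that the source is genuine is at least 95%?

Prior odds = 0.027/0.973 = 27/973.
Combined Bayes factor of the evidence already in hand = 3 × 2.75 = 8.25.
Odds after that evidence = (27/973) × 8.25 = 891/3892.
Target odds = 0.95/0.05 = 19.
Need 1.4ⁿ ≥ 19 ÷ (891/3892) = 73948/891.
1.4¹³ ≈79.3715 falls short of 73948/891 but 1.4¹⁴ ≈111.12 reaches it, so n = 14.

14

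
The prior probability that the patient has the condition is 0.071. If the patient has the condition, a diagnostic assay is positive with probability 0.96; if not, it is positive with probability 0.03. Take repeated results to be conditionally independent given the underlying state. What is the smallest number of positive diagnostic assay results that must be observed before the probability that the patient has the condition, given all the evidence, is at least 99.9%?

Prior odds: 0.071 ÷ 0.929 = 71/929.
Likelihood ratio of a positive = 0.96/0.03 = 32.
Target odds: 0.999 ÷ 0.001 = 999.
Need (71/929) × 32ⁿ ≥ 999, i.e. 32ⁿ ≥ 928071/71.
32² = 1024 falls short of 928071/71 but 32³ = 32768 reaches it, so n = 3.

3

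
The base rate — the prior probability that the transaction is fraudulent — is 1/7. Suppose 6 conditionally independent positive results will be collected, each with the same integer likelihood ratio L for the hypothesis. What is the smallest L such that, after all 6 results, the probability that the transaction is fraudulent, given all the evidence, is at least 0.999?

5

Prior odds = (1/7)/(6/7) = 1/6.
Target odds = 0.999/0.001 = 999.
Need L⁶ ≥ 999 ÷ (1/6) = 5994.
4⁶ = 4096 < 5994 ≤ 15625 = 5⁶, so L = 5.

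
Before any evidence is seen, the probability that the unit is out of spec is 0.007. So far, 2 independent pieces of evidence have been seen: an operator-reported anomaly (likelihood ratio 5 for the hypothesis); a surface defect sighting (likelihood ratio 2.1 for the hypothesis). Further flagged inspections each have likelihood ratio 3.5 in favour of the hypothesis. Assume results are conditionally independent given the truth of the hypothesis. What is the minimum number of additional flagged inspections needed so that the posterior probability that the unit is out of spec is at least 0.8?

4

Prior odds = 0.007/0.993 = 7/993.
Combined Bayes factor of the evidence already in hand = 5 × 2.1 = 10.5.
Odds after that evidence = (7/993) × 10.5 = 49/662.
Target odds = 0.8/0.2 = 4.
Need 3.5ⁿ ≥ 4 ÷ (49/662) = 2648/49.
3.5³ = 42.875 falls short of 2648/49 but 3.5⁴ = 150.0625 reaches it, so n = 4.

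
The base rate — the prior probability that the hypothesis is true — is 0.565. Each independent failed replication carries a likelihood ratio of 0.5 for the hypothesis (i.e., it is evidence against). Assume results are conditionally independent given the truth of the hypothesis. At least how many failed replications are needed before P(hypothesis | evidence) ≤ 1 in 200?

9

Prior odds = 0.565/0.435 = 113/87.
Likelihood ratio per failed replication = 0.5.
Target posterior odds = 0.005/0.995 = 1/199.
Require 0.5ⁿ ≤ 1/199 ÷ (113/87) = 87/22487.
0.5⁸ = 0.00390625 is still above 87/22487 but 0.5⁹ = 0.001953125 is at or below it, so n = 9.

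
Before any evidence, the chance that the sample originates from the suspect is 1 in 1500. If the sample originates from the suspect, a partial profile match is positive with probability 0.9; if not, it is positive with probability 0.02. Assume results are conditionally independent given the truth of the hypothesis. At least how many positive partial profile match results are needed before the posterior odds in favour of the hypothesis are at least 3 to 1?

Prior odds = (1/1500)/(1499/1500) = 1/1499.
Likelihood ratio of a positive = 0.9/0.02 = 45.
Target odds = 3.
Require 45ⁿ ≥ 3 ÷ (1/1499) = 4497.
45² = 2025 falls short of 4497 but 45³ = 91125 reaches it, so n = 3.

3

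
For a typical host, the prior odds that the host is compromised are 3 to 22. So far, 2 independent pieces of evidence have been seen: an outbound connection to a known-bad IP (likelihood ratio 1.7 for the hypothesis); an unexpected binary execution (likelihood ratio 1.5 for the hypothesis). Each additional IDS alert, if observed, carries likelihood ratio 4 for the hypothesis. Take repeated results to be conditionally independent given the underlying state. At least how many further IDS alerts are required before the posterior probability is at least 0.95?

3

Prior odds = 3/22.
Combined Bayes factor of the evidence already in hand = 1.7 × 1.5 = 2.55.
Odds after that evidence = (3/22) × 2.55 = 153/440.
Target odds = 0.95/0.05 = 19.
Need 4ⁿ ≥ 19 ÷ (153/440) = 8360/153.
4² = 16 falls short of 8360/153 but 4³ = 64 reaches it, so n = 3.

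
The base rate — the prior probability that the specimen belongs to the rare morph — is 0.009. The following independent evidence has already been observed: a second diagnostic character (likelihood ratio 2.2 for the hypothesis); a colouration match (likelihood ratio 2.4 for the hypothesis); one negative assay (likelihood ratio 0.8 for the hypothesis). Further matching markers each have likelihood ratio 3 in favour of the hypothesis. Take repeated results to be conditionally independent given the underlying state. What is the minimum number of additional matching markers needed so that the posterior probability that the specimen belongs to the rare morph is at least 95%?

Prior odds = 0.009/0.991 = 9/991.
Combined Bayes factor of the evidence already in hand = 2.2 × 2.4 × 0.8 = 4.224.
Odds after that evidence = (9/991) × 4.224 = 4752/123875.
Target odds = 0.95/0.05 = 19.
Need 3ⁿ ≥ 19 ÷ (4752/123875) = 2353625/4752.
3⁵ = 243 falls short of 2353625/4752 but 3⁶ = 729 reaches it, so n = 6.

6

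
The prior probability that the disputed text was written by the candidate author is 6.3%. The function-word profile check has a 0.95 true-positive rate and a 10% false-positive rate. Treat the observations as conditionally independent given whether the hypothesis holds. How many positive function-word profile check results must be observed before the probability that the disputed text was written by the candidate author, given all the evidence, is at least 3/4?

2

Prior odds: 0.063 ÷ 0.937 = 63/937.
Likelihood ratio of a positive result = 0.95/0.1 = 9.5.
Target odds: 0.75 ÷ 0.25 = 3.
Require 9.5ⁿ ≥ 3 ÷ (63/937) = 937/21.
9.5¹ = 9.5 falls short of 937/21 but 9.5² = 90.25 reaches it, so n = 2.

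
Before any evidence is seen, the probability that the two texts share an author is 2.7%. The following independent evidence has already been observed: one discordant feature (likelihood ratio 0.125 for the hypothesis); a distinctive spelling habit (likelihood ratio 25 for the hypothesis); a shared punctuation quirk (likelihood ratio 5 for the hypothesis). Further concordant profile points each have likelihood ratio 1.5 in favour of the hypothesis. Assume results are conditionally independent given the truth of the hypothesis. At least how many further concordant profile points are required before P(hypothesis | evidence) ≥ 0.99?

14

Prior odds = 0.027/0.973 = 27/973.
Combined Bayes factor of the evidence already in hand = 0.125 × 25 × 5 = 15.625.
Odds after that evidence = (27/973) × 15.625 = 3375/7784.
Target odds = 0.99/0.01 = 99.
Need 1.5ⁿ ≥ 99 ÷ (3375/7784) = 85624/375.
1.5¹³ = 1594323/8192 falls short of 85624/375 but 1.5¹⁴ = 4782969/16384 reaches it, so n = 14.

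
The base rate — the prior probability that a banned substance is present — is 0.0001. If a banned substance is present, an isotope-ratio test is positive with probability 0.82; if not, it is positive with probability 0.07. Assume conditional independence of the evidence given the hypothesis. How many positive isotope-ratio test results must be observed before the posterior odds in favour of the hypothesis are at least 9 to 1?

5

Prior odds: 0.0001 ÷ 0.9999 = 1/9999.
Likelihood ratio of a positive = 0.82/0.07 = 82/7.
Target odds = 9.
Require (82/7)ⁿ ≥ 9 ÷ (1/9999) = 89991.
(82/7)⁴ = 45212176/2401 falls short of 89991 but (82/7)⁵ ≈220587 reaches it, so n = 5.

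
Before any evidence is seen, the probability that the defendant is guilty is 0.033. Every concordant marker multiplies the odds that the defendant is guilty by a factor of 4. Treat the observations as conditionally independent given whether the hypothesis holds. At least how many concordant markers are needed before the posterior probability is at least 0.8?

Prior odds = 0.033/0.967 = 33/967.
Likelihood ratio per concordant marker = 4.
Target posterior odds = 0.8/0.2 = 4.
Require 4ⁿ ≥ 4 ÷ (33/967) = 3868/33.
4³ = 64 falls short of 3868/33 but 4⁴ = 256 reaches it, so n = 4.

4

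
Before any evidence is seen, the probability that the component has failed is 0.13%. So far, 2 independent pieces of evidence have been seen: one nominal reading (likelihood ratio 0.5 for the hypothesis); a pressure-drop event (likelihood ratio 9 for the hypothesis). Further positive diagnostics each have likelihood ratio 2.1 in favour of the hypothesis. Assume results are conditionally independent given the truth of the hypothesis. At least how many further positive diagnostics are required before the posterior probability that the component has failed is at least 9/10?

Prior odds = 0.0013/0.9987 = 13/9987.
Combined Bayes factor of the evidence already in hand = 0.5 × 9 = 4.5.
Odds after that evidence = (13/9987) × 4.5 = 39/6658.
Target odds = 0.9/0.1 = 9.
Need 2.1ⁿ ≥ 9 ÷ (39/6658) = 19974/13.
2.1⁹ ≈794.28 falls short of 19974/13 but 2.1¹⁰ ≈1667.99 reaches it, so n = 10.

10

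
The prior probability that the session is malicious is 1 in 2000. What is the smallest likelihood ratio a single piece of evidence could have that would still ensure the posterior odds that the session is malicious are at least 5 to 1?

Prior odds = 0.0005/0.9995 = 1/1999.
Target odds = 5.
Required Bayes factor = 5 ÷ (1/1999) = 9995.

9995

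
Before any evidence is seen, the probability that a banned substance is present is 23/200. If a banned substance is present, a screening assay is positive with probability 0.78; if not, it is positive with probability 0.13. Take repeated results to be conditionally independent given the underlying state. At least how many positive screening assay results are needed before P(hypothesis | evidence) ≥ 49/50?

4

Prior odds = 0.115/0.885 = 23/177.
Likelihood ratio of a positive = 0.78/0.13 = 6.
Target odds: 0.98 ÷ 0.02 = 49.
Require 6ⁿ ≥ 49 ÷ (23/177) = 8673/23.
6³ = 216 falls short of 8673/23 but 6⁴ = 1296 reaches it, so n = 4.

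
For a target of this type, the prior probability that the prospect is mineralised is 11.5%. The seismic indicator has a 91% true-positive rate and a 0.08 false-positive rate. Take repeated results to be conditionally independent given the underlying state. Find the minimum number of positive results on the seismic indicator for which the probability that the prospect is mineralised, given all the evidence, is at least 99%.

Prior odds: 0.115 ÷ 0.885 = 23/177.
Likelihood ratio of a positive result = 0.91/0.08 = 11.375.
Target odds: 0.99 ÷ 0.01 = 99.
Require 11.375ⁿ ≥ 99 ÷ (23/177) = 17523/23.
11.375² = 129.390625 falls short of 17523/23 but 11.375³ = 753571/512 reaches it, so n = 3.

3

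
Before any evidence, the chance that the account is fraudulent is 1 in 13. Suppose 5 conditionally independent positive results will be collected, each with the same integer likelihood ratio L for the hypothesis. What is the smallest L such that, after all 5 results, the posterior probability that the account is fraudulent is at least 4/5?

Prior odds = (1/13)/(12/13) = 1/12.
Target odds = 0.8/0.2 = 4.
Need L⁵ ≥ 4 ÷ (1/12) = 48.
2⁵ = 32 < 48 ≤ 243 = 3⁵, so L = 3.

3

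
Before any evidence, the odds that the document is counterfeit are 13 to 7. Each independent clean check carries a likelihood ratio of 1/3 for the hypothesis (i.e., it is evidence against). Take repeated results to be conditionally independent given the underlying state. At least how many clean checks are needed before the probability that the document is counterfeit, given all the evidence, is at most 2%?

Prior odds = 13/7.
Likelihood ratio per clean check = 1/3.
Target odds: 0.02 ÷ 0.98 = 1/49.
Need (13/7) × (1/3)ⁿ ≤ 1/49, i.e. (1/3)ⁿ ≤ 1/91.
(1/3)⁴ = 1/81 is still above 1/91 but (1/3)⁵ = 1/243 is at or below it, so n = 5.

5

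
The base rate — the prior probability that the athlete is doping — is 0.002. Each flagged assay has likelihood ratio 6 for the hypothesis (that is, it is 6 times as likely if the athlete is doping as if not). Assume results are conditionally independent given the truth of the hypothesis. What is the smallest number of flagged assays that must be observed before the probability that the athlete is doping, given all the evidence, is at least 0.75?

5

Prior odds = 0.002/0.998 = 1/499.
Likelihood ratio per flagged assay = 6.
Target posterior odds = 0.75/0.25 = 3.
Require 6ⁿ ≥ 3 ÷ (1/499) = 1497.
6⁴ = 1296 falls short of 1497 but 6⁵ = 7776 reaches it, so n = 5.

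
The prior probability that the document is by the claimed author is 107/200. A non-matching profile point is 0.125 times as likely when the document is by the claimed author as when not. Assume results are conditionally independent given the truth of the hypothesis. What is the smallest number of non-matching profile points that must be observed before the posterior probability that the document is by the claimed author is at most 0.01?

3

Prior odds: 0.535 ÷ 0.465 = 107/93.
Likelihood ratio per non-matching profile point = 0.125.
Target odds: 0.01 ÷ 0.99 = 1/99.
Need (107/93) × 0.125ⁿ ≤ 1/99, i.e. 0.125ⁿ ≤ 31/3531.
0.125² = 0.015625 is still above 31/3531 but 0.125³ = 0.001953125 is at or below it, so n = 3.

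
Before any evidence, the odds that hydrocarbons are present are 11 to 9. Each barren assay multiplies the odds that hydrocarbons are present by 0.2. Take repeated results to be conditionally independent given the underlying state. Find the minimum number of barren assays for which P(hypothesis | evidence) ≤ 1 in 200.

4

Prior odds = 11/9.
Likelihood ratio per barren assay = 0.2.
Target posterior odds = 0.005/0.995 = 1/199.
Need (11/9) × 0.2ⁿ ≤ 1/199, i.e. 0.2ⁿ ≤ 9/2189.
0.2³ = 0.008 is still above 9/2189 but 0.2⁴ = 0.0016 is at or below it, so n = 4.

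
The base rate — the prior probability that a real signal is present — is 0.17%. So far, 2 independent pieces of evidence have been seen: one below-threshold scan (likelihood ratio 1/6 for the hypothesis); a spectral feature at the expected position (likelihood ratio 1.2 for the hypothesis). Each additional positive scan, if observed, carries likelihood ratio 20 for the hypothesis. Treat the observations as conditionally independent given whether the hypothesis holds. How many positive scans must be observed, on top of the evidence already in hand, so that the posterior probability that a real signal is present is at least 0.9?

4

Prior odds = 0.0017/0.9983 = 17/9983.
Combined Bayes factor of the evidence already in hand = (1/6) × 1.2 = 0.2.
Odds after that evidence = (17/9983) × 0.2 = 17/49915.
Target odds = 0.9/0.1 = 9.
Need 20ⁿ ≥ 9 ÷ (17/49915) = 449235/17.
20³ = 8000 falls short of 449235/17 but 20⁴ = 160000 reaches it, so n = 4.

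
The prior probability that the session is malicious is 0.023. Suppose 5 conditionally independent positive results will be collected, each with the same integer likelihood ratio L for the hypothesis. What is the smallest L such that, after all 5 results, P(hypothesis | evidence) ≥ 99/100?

Prior odds = 0.023/0.977 = 23/977.
Target odds = 0.99/0.01 = 99.
Need L⁵ ≥ 99 ÷ (23/977) = 96723/23.
5⁵ = 3125 < 96723/23 ≤ 7776 = 6⁵, so L = 6.

6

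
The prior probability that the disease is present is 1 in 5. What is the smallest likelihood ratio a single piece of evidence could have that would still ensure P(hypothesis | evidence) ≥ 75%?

12

Prior odds = 0.2/0.8 = 0.25.
Target odds = 0.75/0.25 = 3.
Required Bayes factor = 3 ÷ 0.25 = 12.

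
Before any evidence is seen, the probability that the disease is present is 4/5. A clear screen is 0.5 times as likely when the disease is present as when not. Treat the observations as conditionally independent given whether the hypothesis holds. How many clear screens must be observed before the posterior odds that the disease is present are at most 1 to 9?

Prior odds: 0.8 ÷ 0.2 = 4.
Likelihood ratio per clear screen = 0.5.
Target odds = 1/9.
Require 0.5ⁿ ≤ 1/9 ÷ 4 = 1/36.
0.5⁵ = 0.03125 is still above 1/36 but 0.5⁶ = 0.015625 is at or below it, so n = 6.

6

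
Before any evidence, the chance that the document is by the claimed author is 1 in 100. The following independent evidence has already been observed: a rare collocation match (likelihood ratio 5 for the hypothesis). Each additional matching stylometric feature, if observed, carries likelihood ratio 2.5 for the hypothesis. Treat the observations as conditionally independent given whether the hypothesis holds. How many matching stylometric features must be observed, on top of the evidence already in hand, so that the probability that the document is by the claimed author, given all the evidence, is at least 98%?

Prior odds = 0.01/0.99 = 1/99.
Bayes factor of the evidence already in hand = 5.
Odds after that evidence = (1/99) × 5 = 5/99.
Target odds = 0.98/0.02 = 49.
Need 2.5ⁿ ≥ 49 ÷ (5/99) = 970.2.
2.5⁷ = 610.3515625 falls short of 970.2 but 2.5⁸ = 390625/256 reaches it, so n = 8.

8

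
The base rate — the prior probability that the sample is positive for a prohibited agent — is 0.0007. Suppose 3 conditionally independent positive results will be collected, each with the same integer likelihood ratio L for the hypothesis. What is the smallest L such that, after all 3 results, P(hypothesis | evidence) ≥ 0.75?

Prior odds = 0.0007/0.9993 = 7/9993.
Target odds = 0.75/0.25 = 3.
Need L³ ≥ 3 ÷ (7/9993) = 29979/7.
16³ = 4096 < 29979/7 ≤ 4913 = 17³, so L = 17.

17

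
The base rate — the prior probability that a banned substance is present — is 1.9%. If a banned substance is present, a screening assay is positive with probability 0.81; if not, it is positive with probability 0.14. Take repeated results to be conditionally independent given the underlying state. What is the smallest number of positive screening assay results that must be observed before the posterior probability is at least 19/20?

Prior odds: 0.019 ÷ 0.981 = 19/981.
Likelihood ratio of a positive = 0.81/0.14 = 81/14.
Target posterior odds = 0.95/0.05 = 19.
Need (19/981) × (81/14)ⁿ ≥ 19, i.e. (81/14)ⁿ ≥ 981.
(81/14)³ = 531441/2744 falls short of 981 but (81/14)⁴ = 43046721/38416 reaches it, so n = 4.

4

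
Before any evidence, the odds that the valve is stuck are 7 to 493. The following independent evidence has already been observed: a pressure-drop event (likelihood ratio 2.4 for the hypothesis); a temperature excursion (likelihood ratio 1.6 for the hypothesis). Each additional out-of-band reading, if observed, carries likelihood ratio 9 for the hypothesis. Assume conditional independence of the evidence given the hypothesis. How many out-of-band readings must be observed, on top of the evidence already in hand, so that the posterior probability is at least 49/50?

4

Prior odds = 7/493.
Combined Bayes factor of the evidence already in hand = 2.4 × 1.6 = 3.84.
Odds after that evidence = (7/493) × 3.84 = 672/12325.
Target odds = 0.98/0.02 = 49.
Need 9ⁿ ≥ 49 ÷ (672/12325) = 86275/96.
9³ = 729 falls short of 86275/96 but 9⁴ = 6561 reaches it, so n = 4.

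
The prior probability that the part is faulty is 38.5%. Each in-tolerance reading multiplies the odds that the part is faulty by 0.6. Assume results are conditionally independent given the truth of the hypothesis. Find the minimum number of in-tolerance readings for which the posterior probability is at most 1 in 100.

9

Prior odds = 0.385/0.615 = 77/123.
Likelihood ratio per in-tolerance reading = 0.6.
Target odds: 0.01 ÷ 0.99 = 1/99.
Need (77/123) × 0.6ⁿ ≤ 1/99, i.e. 0.6ⁿ ≤ 41/2541.
0.6⁸ = 6561/390625 is still above 41/2541 but 0.6⁹ = 19683/1953125 is at or below it, so n = 9.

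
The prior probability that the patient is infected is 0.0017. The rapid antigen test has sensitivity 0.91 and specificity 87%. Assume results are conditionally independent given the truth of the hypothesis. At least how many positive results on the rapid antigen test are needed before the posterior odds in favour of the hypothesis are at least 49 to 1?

Prior odds = 0.0017/0.9983 = 17/9983.
False-positive rate = 1 − 0.87 = 0.13; likelihood ratio of a positive = 0.91/0.13 = 7.
Target odds = 49.
Require 7ⁿ ≥ 49 ÷ (17/9983) = 489167/17.
7⁵ = 16807 falls short of 489167/17 but 7⁶ = 117649 reaches it, so n = 6.

6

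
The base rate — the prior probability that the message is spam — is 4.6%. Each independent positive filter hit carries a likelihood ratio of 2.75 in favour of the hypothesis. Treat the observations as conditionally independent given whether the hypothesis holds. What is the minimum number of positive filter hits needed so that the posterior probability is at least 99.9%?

10

Prior odds: 0.046 ÷ 0.954 = 23/477.
Likelihood ratio per positive filter hit = 2.75.
Target posterior odds = 0.999/0.001 = 999.
Need (23/477) × 2.75ⁿ ≥ 999, i.e. 2.75ⁿ ≥ 476523/23.
2.75⁹ ≈8994.86 falls short of 476523/23 but 2.75¹⁰ ≈24735.9 reaches it, so n = 10.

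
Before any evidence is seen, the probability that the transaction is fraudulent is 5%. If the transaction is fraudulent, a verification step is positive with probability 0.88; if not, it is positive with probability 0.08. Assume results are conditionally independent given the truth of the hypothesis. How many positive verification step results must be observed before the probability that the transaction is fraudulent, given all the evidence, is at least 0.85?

2

Prior odds: 0.05 ÷ 0.95 = 1/19.
Likelihood ratio of a positive = 0.88/0.08 = 11.
Target odds: 0.85 ÷ 0.15 = 17/3.
Need (1/19) × 11ⁿ ≥ 17/3, i.e. 11ⁿ ≥ 323/3.
11¹ = 11 falls short of 323/3 but 11² = 121 reaches it, so n = 2.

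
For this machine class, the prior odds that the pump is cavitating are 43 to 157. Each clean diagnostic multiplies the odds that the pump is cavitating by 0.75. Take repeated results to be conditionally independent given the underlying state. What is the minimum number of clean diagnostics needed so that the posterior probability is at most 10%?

Prior odds = 43/157.
Likelihood ratio per clean diagnostic = 0.75.
Target odds: 0.1 ÷ 0.9 = 1/9.
Require 0.75ⁿ ≤ 1/9 ÷ (43/157) = 157/387.
0.75³ = 0.421875 is still above 157/387 but 0.75⁴ = 0.31640625 is at or below it, so n = 4.

4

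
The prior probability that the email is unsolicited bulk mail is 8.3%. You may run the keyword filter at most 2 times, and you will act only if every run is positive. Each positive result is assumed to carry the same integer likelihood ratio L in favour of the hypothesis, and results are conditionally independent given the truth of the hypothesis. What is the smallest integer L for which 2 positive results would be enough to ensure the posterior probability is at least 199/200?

47

Prior odds = 0.083/0.917 = 83/917.
Target odds = 0.995/0.005 = 199.
Need L² ≥ 199 ÷ (83/917) = 182483/83.
46² = 2116 < 182483/83 ≤ 2209 = 47², so L = 47.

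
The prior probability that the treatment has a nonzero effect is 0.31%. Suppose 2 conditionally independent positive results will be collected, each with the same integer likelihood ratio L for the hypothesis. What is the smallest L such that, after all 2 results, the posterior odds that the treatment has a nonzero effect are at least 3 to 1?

Prior odds = 0.0031/0.9969 = 31/9969.
Target odds = 3.
Need L² ≥ 3 ÷ (31/9969) = 29907/31.
31² = 961 < 29907/31 ≤ 1024 = 32², so L = 32.

32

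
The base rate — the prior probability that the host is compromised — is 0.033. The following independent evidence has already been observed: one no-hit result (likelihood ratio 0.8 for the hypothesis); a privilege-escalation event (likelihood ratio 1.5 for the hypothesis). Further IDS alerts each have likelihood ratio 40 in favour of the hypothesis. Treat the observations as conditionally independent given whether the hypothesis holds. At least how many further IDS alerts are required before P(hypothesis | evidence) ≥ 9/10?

Prior odds = 0.033/0.967 = 33/967.
Combined Bayes factor of the evidence already in hand = 0.8 × 1.5 = 1.2.
Odds after that evidence = (33/967) × 1.2 = 198/4835.
Target odds = 0.9/0.1 = 9.
Need 40ⁿ ≥ 9 ÷ (198/4835) = 4835/22.
40¹ = 40 falls short of 4835/22 but 40² = 1600 reaches it, so n = 2.

2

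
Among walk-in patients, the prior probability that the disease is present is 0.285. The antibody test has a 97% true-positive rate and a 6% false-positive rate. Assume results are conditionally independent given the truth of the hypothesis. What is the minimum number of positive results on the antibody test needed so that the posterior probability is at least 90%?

Prior odds = 0.285/0.715 = 57/143.
Likelihood ratio of a positive result = 0.97/0.06 = 97/6.
Target odds: 0.9 ÷ 0.1 = 9.
Need (57/143) × (97/6)ⁿ ≥ 9, i.e. (97/6)ⁿ ≥ 429/19.
(97/6)¹ = 97/6 falls short of 429/19 but (97/6)² = 9409/36 reaches it, so n = 2.

2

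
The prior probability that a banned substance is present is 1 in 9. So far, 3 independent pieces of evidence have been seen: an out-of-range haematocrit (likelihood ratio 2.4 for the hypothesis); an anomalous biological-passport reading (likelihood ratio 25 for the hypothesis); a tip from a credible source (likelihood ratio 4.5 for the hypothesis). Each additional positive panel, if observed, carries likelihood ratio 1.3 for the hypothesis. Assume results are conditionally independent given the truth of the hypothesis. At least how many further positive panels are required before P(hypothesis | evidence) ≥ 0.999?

Prior odds = (1/9)/(8/9) = 0.125.
Combined Bayes factor of the evidence already in hand = 2.4 × 25 × 4.5 = 270.
Odds after that evidence = 0.125 × 270 = 33.75.
Target odds = 0.999/0.001 = 999.
Need 1.3ⁿ ≥ 999 ÷ 33.75 = 29.6.
1.3¹² ≈23.2981 falls short of 29.6 but 1.3¹³ ≈30.2875 reaches it, so n = 13.

13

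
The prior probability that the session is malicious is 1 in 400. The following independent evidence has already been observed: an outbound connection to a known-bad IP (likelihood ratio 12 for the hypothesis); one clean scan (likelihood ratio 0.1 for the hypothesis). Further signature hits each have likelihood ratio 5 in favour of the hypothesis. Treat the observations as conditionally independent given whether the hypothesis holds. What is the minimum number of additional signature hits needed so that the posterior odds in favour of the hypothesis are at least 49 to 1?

7

Prior odds = 0.0025/0.9975 = 1/399.
Combined Bayes factor of the evidence already in hand = 12 × 0.1 = 1.2.
Odds after that evidence = (1/399) × 1.2 = 2/665.
Target odds = 49.
Need 5ⁿ ≥ 49 ÷ (2/665) = 16292.5.
5⁶ = 15625 falls short of 16292.5 but 5⁷ = 78125 reaches it, so n = 7.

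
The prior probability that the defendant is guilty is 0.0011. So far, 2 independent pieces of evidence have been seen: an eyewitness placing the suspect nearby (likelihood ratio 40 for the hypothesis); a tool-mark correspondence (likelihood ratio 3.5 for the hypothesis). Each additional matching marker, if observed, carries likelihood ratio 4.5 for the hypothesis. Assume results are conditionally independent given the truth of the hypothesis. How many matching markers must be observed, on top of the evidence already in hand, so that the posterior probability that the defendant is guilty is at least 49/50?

Prior odds = 0.0011/0.9989 = 11/9989.
Combined Bayes factor of the evidence already in hand = 40 × 3.5 = 140.
Odds after that evidence = (11/9989) × 140 = 220/1427.
Target odds = 0.98/0.02 = 49.
Need 4.5ⁿ ≥ 49 ÷ (220/1427) = 69923/220.
4.5³ = 91.125 falls short of 69923/220 but 4.5⁴ = 410.0625 reaches it, so n = 4.

4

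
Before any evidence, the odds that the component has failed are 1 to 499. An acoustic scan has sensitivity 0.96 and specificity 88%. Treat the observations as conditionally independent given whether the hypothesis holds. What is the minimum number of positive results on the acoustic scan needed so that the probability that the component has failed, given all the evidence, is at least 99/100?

Prior odds = 1/499.
False-positive rate = 1 − 0.88 = 0.12; likelihood ratio of a positive = 0.96/0.12 = 8.
Target odds: 0.99 ÷ 0.01 = 99.
Require 8ⁿ ≥ 99 ÷ (1/499) = 49401.
8⁵ = 32768 falls short of 49401 but 8⁶ = 262144 reaches it, so n = 6.

6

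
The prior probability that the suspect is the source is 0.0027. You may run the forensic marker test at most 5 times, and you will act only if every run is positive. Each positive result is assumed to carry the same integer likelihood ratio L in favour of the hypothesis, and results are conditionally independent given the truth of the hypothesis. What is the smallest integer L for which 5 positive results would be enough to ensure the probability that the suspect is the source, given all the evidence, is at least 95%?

6

Prior odds = 0.0027/0.9973 = 27/9973.
Target odds = 0.95/0.05 = 19.
Need L⁵ ≥ 19 ÷ (27/9973) = 189487/27.
5⁵ = 3125 < 189487/27 ≤ 7776 = 6⁵, so L = 6.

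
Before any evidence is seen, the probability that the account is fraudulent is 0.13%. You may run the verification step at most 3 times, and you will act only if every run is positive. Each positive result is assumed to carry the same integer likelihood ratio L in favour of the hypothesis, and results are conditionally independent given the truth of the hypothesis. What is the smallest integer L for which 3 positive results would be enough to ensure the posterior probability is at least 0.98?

Prior odds = 0.0013/0.9987 = 13/9987.
Target odds = 0.98/0.02 = 49.
Need L³ ≥ 49 ÷ (13/9987) = 489363/13.
33³ = 35937 < 489363/13 ≤ 39304 = 34³, so L = 34.

34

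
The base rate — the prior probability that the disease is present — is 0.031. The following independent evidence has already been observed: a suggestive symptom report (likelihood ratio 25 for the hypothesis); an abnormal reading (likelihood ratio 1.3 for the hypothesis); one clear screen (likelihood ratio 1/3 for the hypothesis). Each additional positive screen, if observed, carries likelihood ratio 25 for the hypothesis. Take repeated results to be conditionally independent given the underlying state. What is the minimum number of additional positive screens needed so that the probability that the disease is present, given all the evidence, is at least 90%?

Prior odds = 0.031/0.969 = 31/969.
Combined Bayes factor of the evidence already in hand = 25 × 1.3 × (1/3) = 65/6.
Odds after that evidence = (31/969) × 65/6 = 2015/5814.
Target odds = 0.9/0.1 = 9.
Need 25ⁿ ≥ 9 ÷ (2015/5814) = 52326/2015.
25¹ = 25 falls short of 52326/2015 but 25² = 625 reaches it, so n = 2.

2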